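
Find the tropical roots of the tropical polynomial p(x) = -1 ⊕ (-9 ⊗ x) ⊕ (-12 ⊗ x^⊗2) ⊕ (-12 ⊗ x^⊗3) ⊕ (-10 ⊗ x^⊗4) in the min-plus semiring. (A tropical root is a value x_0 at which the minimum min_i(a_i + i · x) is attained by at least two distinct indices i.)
Roots: {-2, 0, 3, 8}

Each tropical root is a break point of the lower envelope of the lines y = a_i + i · x (there are 5 lines, with slopes 0, 1, ..., 4). Only the lines that attain the minimum somewhere contribute to roots; other lines are dominated. Here the surviving (envelope) indices are i = 4, i = 3, i = 2, i = 1, i = 0.
Intersections between consecutive envelope lines give the roots: for adjacent envelope indices i < j the intersection is x = (a_i − a_j) / (j − i). Reading off the sorted break points: {-2, 0, 3, 8}.
Verification: at each break x_0, at least two indices attain the minimum of min_i(a_i + i · x_0).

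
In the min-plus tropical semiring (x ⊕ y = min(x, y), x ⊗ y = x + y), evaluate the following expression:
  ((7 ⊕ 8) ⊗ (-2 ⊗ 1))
((7 ⊕ 8) ⊗ (-2 ⊗ 1)) = 6

Expand innermost to outermost. Recall ⊕ takes the minimum of its arguments and ⊗ takes their sum. Working out the expression ((7 ⊕ 8) ⊗ (-2 ⊗ 1)) gives 6.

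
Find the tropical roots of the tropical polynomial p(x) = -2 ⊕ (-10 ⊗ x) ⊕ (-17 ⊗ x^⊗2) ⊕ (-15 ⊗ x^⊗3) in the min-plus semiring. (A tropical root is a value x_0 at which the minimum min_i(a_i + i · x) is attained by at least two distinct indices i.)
Roots: {-2, 7, 8}

Each tropical root is a break point of the lower envelope of the lines y = a_i + i · x (there are 4 lines, with slopes 0, 1, ..., 3). Only the lines that attain the minimum somewhere contribute to roots; other lines are dominated. Here the surviving (envelope) indices are i = 3, i = 2, i = 1, i = 0.
Intersections between consecutive envelope lines give the roots: for adjacent envelope indices i < j the intersection is x = (a_i − a_j) / (j − i). Reading off the sorted break points: {-2, 7, 8}.
Verification: at each break x_0, at least two indices attain the minimum of min_i(a_i + i · x_0).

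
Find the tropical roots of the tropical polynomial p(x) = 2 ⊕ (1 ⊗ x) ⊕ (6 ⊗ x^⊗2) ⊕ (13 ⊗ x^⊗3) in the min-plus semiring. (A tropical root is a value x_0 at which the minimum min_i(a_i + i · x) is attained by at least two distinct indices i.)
Roots: {-7, -5, 1}

Each tropical root is a break point of the lower envelope of the lines y = a_i + i · x (there are 4 lines, with slopes 0, 1, ..., 3). Only the lines that attain the minimum somewhere contribute to roots; other lines are dominated. Here the surviving (envelope) indices are i = 3, i = 2, i = 1, i = 0.
Intersections between consecutive envelope lines give the roots: for adjacent envelope indices i < j the intersection is x = (a_i − a_j) / (j − i). Reading off the sorted break points: {-7, -5, 1}.
Verification: at each break x_0, at least two indices attain the minimum of min_i(a_i + i · x_0).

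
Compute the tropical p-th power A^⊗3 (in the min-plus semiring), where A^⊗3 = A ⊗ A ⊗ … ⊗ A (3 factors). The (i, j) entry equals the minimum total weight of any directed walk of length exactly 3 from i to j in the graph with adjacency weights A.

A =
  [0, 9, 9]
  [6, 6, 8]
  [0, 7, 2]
A^⊗3 =
  [0, 9, 9]
  [6, 15, 12]
  [0, 9, 6]

Each entry (A^⊗3)_ij equals the minimum over all length-3 walks i = v_0 → v_1 → … → v_3 = j of Σ_t A[v_t][v_{t+1}]. For example, for (i, j) = (0, 2) we minimise over 9 possible intermediate vertex sequences; the minimum is 9, attained along the walk 0 → 0 → 0 → 2.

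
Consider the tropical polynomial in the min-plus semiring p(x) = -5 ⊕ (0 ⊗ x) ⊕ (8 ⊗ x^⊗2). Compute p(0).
p(0) = -5

A tropical monomial a ⊗ x^⊗i evaluates to a + i · x. Evaluating each term at x = 0:
  Term 0 contributes -5 + 0 · 0 = -5
  Term 1 contributes 0 + 1 · 0 = 0
  Term 2 contributes 8 + 2 · 0 = 8
p(0) = ⊕ of these = min[-5, 0, 8] = -5.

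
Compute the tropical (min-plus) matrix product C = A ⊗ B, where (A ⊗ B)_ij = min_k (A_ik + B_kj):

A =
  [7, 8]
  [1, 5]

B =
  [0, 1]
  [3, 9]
A ⊗ B =
  [7, 8]
  [1, 2]

Apply the min-plus product entry-by-entry:
  C[0][0] = min over k of (A[0][0] + B[0][0] = 7 + 0 = 7, A[0][1] + B[1][0] = 8 + 3 = 11) = 7 (attained at k = 0)
  C[0][1] = min over k of (A[0][0] + B[0][1] = 7 + 1 = 8, A[0][1] + B[1][1] = 8 + 9 = 17) = 8 (attained at k = 0)
  C[1][0] = min over k of (A[1][0] + B[0][0] = 1 + 0 = 1, A[1][1] + B[1][0] = 5 + 3 = 8) = 1 (attained at k = 0)
  C[1][1] = min over k of (A[1][0] + B[0][1] = 1 + 1 = 2, A[1][1] + B[1][1] = 5 + 9 = 14) = 2 (attained at k = 0)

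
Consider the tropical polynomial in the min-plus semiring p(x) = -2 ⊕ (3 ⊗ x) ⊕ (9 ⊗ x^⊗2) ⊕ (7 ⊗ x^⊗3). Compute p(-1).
p(-1) = -2

A tropical monomial a ⊗ x^⊗i evaluates to a + i · x. Evaluating each term at x = -1:
  Term 0 contributes -2 + 0 · -1 = -2
  Term 1 contributes 3 + 1 · -1 = 2
  Term 2 contributes 9 + 2 · -1 = 7
  Term 3 contributes 7 + 3 · -1 = 4
p(-1) = ⊕ of these = min[-2, 2, 7, 4] = -2.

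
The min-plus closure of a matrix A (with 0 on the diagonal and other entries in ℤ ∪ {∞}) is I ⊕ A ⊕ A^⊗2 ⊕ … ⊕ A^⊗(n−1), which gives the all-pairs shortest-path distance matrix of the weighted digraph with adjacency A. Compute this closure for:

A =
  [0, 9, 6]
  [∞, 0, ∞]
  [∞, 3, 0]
Closure =
  [0, 9, 6]
  [∞, 0, ∞]
  [∞, 3, 0]

This is the Floyd-Warshall all-pairs shortest-path computation. For each intermediate vertex k = 0, 1, …, 2, update dist[i][j] ← min(dist[i][j], dist[i][k] + dist[k][j]). The final matrix gives, for each (i, j), the minimum total weight of any directed path from i to j (possibly empty when i = j).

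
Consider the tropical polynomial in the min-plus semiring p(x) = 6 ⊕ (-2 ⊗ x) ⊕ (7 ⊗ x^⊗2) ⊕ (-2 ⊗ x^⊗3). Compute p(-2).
p(-2) = -8

A tropical monomial a ⊗ x^⊗i evaluates to a + i · x. Evaluating each term at x = -2:
  Term 0 contributes 6 + 0 · -2 = 6
  Term 1 contributes -2 + 1 · -2 = -4
  Term 2 contributes 7 + 2 · -2 = 3
  Term 3 contributes -2 + 3 · -2 = -8
p(-2) = ⊕ of these = min[6, -4, 3, -8] = -8.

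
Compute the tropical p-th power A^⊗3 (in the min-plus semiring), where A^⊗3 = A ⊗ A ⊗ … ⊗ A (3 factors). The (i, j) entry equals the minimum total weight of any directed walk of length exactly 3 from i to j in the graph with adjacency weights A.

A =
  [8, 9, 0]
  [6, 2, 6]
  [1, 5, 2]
A^⊗3 =
  [3, 7, 1]
  [7, 6, 7]
  [2, 6, 3]

Each entry (A^⊗3)_ij equals the minimum over all length-3 walks i = v_0 → v_1 → … → v_3 = j of Σ_t A[v_t][v_{t+1}]. For example, for (i, j) = (0, 2) we minimise over 9 possible intermediate vertex sequences; the minimum is 1, attained along the walk 0 → 2 → 0 → 2.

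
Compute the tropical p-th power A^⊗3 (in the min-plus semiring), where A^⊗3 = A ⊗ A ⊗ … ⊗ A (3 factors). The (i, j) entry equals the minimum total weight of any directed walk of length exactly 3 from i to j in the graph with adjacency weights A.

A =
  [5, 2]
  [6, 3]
A^⊗3 =
  [11, 8]
  [12, 9]

Each entry (A^⊗3)_ij equals the minimum over all length-3 walks i = v_0 → v_1 → … → v_3 = j of Σ_t A[v_t][v_{t+1}]. For example, for (i, j) = (0, 1) we minimise over 4 possible intermediate vertex sequences; the minimum is 8, attained along the walk 0 → 1 → 1 → 1.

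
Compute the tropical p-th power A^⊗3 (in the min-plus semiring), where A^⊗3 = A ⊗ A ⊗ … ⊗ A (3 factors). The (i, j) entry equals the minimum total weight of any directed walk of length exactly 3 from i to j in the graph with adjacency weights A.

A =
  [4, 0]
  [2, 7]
A^⊗3 =
  [6, 2]
  [4, 6]

Each entry (A^⊗3)_ij equals the minimum over all length-3 walks i = v_0 → v_1 → … → v_3 = j of Σ_t A[v_t][v_{t+1}]. For example, for (i, j) = (0, 1) we minimise over 4 possible intermediate vertex sequences; the minimum is 2, attained along the walk 0 → 1 → 0 → 1.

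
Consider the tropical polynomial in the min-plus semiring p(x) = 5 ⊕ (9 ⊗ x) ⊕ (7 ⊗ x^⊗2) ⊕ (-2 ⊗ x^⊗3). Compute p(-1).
p(-1) = -5

A tropical monomial a ⊗ x^⊗i evaluates to a + i · x. Evaluating each term at x = -1:
  Term 0 contributes 5 + 0 · -1 = 5
  Term 1 contributes 9 + 1 · -1 = 8
  Term 2 contributes 7 + 2 · -1 = 5
  Term 3 contributes -2 + 3 · -1 = -5
p(-1) = ⊕ of these = min[5, 8, 5, -5] = -5.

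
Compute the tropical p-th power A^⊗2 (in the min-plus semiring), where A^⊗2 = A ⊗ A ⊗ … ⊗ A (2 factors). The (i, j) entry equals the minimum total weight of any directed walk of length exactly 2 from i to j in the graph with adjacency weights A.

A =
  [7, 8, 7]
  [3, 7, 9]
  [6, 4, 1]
A^⊗2 =
  [11, 11, 8]
  [10, 11, 10]
  [7, 5, 2]

Each entry (A^⊗2)_ij equals the minimum over all length-2 walks i = v_0 → v_1 → … → v_2 = j of Σ_t A[v_t][v_{t+1}]. For example, for (i, j) = (0, 2) we minimise over 3 possible intermediate vertex sequences; the minimum is 8, attained along the walk 0 → 2 → 2.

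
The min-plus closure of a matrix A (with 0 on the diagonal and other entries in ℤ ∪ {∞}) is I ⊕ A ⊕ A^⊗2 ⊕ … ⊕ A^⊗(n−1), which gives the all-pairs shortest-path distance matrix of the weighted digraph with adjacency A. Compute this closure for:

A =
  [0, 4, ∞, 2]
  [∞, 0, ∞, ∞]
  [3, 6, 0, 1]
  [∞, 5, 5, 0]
Closure =
  [0, 4, 7, 2]
  [∞, 0, ∞, ∞]
  [3, 6, 0, 1]
  [8, 5, 5, 0]

This is the Floyd-Warshall all-pairs shortest-path computation. For each intermediate vertex k = 0, 1, …, 3, update dist[i][j] ← min(dist[i][j], dist[i][k] + dist[k][j]). The final matrix gives, for each (i, j), the minimum total weight of any directed path from i to j (possibly empty when i = j).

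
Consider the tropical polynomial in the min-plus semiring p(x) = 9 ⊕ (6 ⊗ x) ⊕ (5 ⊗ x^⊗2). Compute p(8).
p(8) = 9

A tropical monomial a ⊗ x^⊗i evaluates to a + i · x. Evaluating each term at x = 8:
  Term 0 contributes 9 + 0 · 8 = 9
  Term 1 contributes 6 + 1 · 8 = 14
  Term 2 contributes 5 + 2 · 8 = 21
p(8) = ⊕ of these = min[9, 14, 21] = 9.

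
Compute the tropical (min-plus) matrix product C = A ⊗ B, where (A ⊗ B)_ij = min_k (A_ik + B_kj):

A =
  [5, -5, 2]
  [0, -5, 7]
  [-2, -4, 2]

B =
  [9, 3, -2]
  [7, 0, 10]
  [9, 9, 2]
A ⊗ B =
  [2, -5, 3]
  [2, -5, -2]
  [3, -4, -4]

Apply the min-plus product entry-by-entry:
  C[0][0] = min over k of (A[0][0] + B[0][0] = 5 + 9 = 14, A[0][1] + B[1][0] = -5 + 7 = 2, A[0][2] + B[2][0] = 2 + 9 = 11) = 2 (attained at k = 1)
  C[0][1] = min over k of (A[0][0] + B[0][1] = 5 + 3 = 8, A[0][1] + B[1][1] = -5 + 0 = -5, A[0][2] + B[2][1] = 2 + 9 = 11) = -5 (attained at k = 1)
  C[0][2] = min over k of (A[0][0] + B[0][2] = 5 + -2 = 3, A[0][1] + B[1][2] = -5 + 10 = 5, A[0][2] + B[2][2] = 2 + 2 = 4) = 3 (attained at k = 0)
  C[1][0] = min over k of (A[1][0] + B[0][0] = 0 + 9 = 9, A[1][1] + B[1][0] = -5 + 7 = 2, A[1][2] + B[2][0] = 7 + 9 = 16) = 2 (attained at k = 1)
  C[1][1] = min over k of (A[1][0] + B[0][1] = 0 + 3 = 3, A[1][1] + B[1][1] = -5 + 0 = -5, A[1][2] + B[2][1] = 7 + 9 = 16) = -5 (attained at k = 1)
  C[1][2] = min over k of (A[1][0] + B[0][2] = 0 + -2 = -2, A[1][1] + B[1][2] = -5 + 10 = 5, A[1][2] + B[2][2] = 7 + 2 = 9) = -2 (attained at k = 0)
  C[2][0] = min over k of (A[2][0] + B[0][0] = -2 + 9 = 7, A[2][1] + B[1][0] = -4 + 7 = 3, A[2][2] + B[2][0] = 2 + 9 = 11) = 3 (attained at k = 1)
  C[2][1] = min over k of (A[2][0] + B[0][1] = -2 + 3 = 1, A[2][1] + B[1][1] = -4 + 0 = -4, A[2][2] + B[2][1] = 2 + 9 = 11) = -4 (attained at k = 1)
  C[2][2] = min over k of (A[2][0] + B[0][2] = -2 + -2 = -4, A[2][1] + B[1][2] = -4 + 10 = 6, A[2][2] + B[2][2] = 2 + 2 = 4) = -4 (attained at k = 0)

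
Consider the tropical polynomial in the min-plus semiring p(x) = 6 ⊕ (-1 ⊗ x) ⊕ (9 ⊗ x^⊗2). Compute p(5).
p(5) = 4

A tropical monomial a ⊗ x^⊗i evaluates to a + i · x. Evaluating each term at x = 5:
  Term 0 contributes 6 + 0 · 5 = 6
  Term 1 contributes -1 + 1 · 5 = 4
  Term 2 contributes 9 + 2 · 5 = 19
p(5) = ⊕ of these = min[6, 4, 19] = 4.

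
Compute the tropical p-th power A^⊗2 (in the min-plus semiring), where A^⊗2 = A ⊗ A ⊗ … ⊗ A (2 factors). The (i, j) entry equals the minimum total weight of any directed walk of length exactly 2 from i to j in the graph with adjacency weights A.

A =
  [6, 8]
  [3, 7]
A^⊗2 =
  [11, 14]
  [9, 11]

Each entry (A^⊗2)_ij equals the minimum over all length-2 walks i = v_0 → v_1 → … → v_2 = j of Σ_t A[v_t][v_{t+1}]. For example, for (i, j) = (0, 1) we minimise over 2 possible intermediate vertex sequences; the minimum is 14, attained along the walk 0 → 0 → 1.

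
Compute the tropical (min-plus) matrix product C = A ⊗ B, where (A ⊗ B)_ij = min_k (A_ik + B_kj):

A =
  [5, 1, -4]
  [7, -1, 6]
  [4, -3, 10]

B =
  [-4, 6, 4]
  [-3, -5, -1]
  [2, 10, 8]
A ⊗ B =
  [-2, -4, 0]
  [-4, -6, -2]
  [-6, -8, -4]

Apply the min-plus product entry-by-entry:
  C[0][0] = min over k of (A[0][0] + B[0][0] = 5 + -4 = 1, A[0][1] + B[1][0] = 1 + -3 = -2, A[0][2] + B[2][0] = -4 + 2 = -2) = -2 (attained at k = 1)
  C[0][1] = min over k of (A[0][0] + B[0][1] = 5 + 6 = 11, A[0][1] + B[1][1] = 1 + -5 = -4, A[0][2] + B[2][1] = -4 + 10 = 6) = -4 (attained at k = 1)
  C[0][2] = min over k of (A[0][0] + B[0][2] = 5 + 4 = 9, A[0][1] + B[1][2] = 1 + -1 = 0, A[0][2] + B[2][2] = -4 + 8 = 4) = 0 (attained at k = 1)
  C[1][0] = min over k of (A[1][0] + B[0][0] = 7 + -4 = 3, A[1][1] + B[1][0] = -1 + -3 = -4, A[1][2] + B[2][0] = 6 + 2 = 8) = -4 (attained at k = 1)
  C[1][1] = min over k of (A[1][0] + B[0][1] = 7 + 6 = 13, A[1][1] + B[1][1] = -1 + -5 = -6, A[1][2] + B[2][1] = 6 + 10 = 16) = -6 (attained at k = 1)
  C[1][2] = min over k of (A[1][0] + B[0][2] = 7 + 4 = 11, A[1][1] + B[1][2] = -1 + -1 = -2, A[1][2] + B[2][2] = 6 + 8 = 14) = -2 (attained at k = 1)
  C[2][0] = min over k of (A[2][0] + B[0][0] = 4 + -4 = 0, A[2][1] + B[1][0] = -3 + -3 = -6, A[2][2] + B[2][0] = 10 + 2 = 12) = -6 (attained at k = 1)
  C[2][1] = min over k of (A[2][0] + B[0][1] = 4 + 6 = 10, A[2][1] + B[1][1] = -3 + -5 = -8, A[2][2] + B[2][1] = 10 + 10 = 20) = -8 (attained at k = 1)
  C[2][2] = min over k of (A[2][0] + B[0][2] = 4 + 4 = 8, A[2][1] + B[1][2] = -3 + -1 = -4, A[2][2] + B[2][2] = 10 + 8 = 18) = -4 (attained at k = 1)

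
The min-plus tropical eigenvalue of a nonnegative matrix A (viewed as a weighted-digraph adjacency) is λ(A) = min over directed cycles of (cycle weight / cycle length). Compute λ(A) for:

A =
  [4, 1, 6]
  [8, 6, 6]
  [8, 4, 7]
λ(A) = 4

Enumerate directed cycles and compute their means (weight / length). Sample:
  cycle 0 → 0: weight = 4, length = 1, mean = 4/1 ≈ 4.000
  cycle 1 → 1: weight = 6, length = 1, mean = 6/1 ≈ 6.000
  cycle 2 → 2: weight = 7, length = 1, mean = 7/1 ≈ 7.000
  cycle 0 → 1 → 0: weight = 9, length = 2, mean = 9/2 ≈ 4.500
  cycle 0 → 2 → 0: weight = 14, length = 2, mean = 14/2 ≈ 7.000
  cycle 1 → 0 → 1: weight = 9, length = 2, mean = 9/2 ≈ 4.500
Minimum mean = 4.000, attained e.g. along the cycle 0 → 0 with weight 4 and length 1. So λ(A) = 4/1 = 4.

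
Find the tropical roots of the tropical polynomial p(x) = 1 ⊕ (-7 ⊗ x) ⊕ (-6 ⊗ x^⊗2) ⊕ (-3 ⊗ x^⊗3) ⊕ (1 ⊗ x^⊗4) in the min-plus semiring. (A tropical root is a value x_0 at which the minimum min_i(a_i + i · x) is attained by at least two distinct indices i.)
Roots: {-4, -3, -1, 8}

Each tropical root is a break point of the lower envelope of the lines y = a_i + i · x (there are 5 lines, with slopes 0, 1, ..., 4). Only the lines that attain the minimum somewhere contribute to roots; other lines are dominated. Here the surviving (envelope) indices are i = 4, i = 3, i = 2, i = 1, i = 0.
Intersections between consecutive envelope lines give the roots: for adjacent envelope indices i < j the intersection is x = (a_i − a_j) / (j − i). Reading off the sorted break points: {-4, -3, -1, 8}.
Verification: at each break x_0, at least two indices attain the minimum of min_i(a_i + i · x_0).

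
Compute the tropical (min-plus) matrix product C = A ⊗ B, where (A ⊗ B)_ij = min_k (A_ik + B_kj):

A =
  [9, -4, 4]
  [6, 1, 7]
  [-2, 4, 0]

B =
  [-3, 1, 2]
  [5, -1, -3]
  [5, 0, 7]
A ⊗ B =
  [1, -5, -7]
  [3, 0, -2]
  [-5, -1, 0]

Apply the min-plus product entry-by-entry:
  C[0][0] = min over k of (A[0][0] + B[0][0] = 9 + -3 = 6, A[0][1] + B[1][0] = -4 + 5 = 1, A[0][2] + B[2][0] = 4 + 5 = 9) = 1 (attained at k = 1)
  C[0][1] = min over k of (A[0][0] + B[0][1] = 9 + 1 = 10, A[0][1] + B[1][1] = -4 + -1 = -5, A[0][2] + B[2][1] = 4 + 0 = 4) = -5 (attained at k = 1)
  C[0][2] = min over k of (A[0][0] + B[0][2] = 9 + 2 = 11, A[0][1] + B[1][2] = -4 + -3 = -7, A[0][2] + B[2][2] = 4 + 7 = 11) = -7 (attained at k = 1)
  C[1][0] = min over k of (A[1][0] + B[0][0] = 6 + -3 = 3, A[1][1] + B[1][0] = 1 + 5 = 6, A[1][2] + B[2][0] = 7 + 5 = 12) = 3 (attained at k = 0)
  C[1][1] = min over k of (A[1][0] + B[0][1] = 6 + 1 = 7, A[1][1] + B[1][1] = 1 + -1 = 0, A[1][2] + B[2][1] = 7 + 0 = 7) = 0 (attained at k = 1)
  C[1][2] = min over k of (A[1][0] + B[0][2] = 6 + 2 = 8, A[1][1] + B[1][2] = 1 + -3 = -2, A[1][2] + B[2][2] = 7 + 7 = 14) = -2 (attained at k = 1)
  C[2][0] = min over k of (A[2][0] + B[0][0] = -2 + -3 = -5, A[2][1] + B[1][0] = 4 + 5 = 9, A[2][2] + B[2][0] = 0 + 5 = 5) = -5 (attained at k = 0)
  C[2][1] = min over k of (A[2][0] + B[0][1] = -2 + 1 = -1, A[2][1] + B[1][1] = 4 + -1 = 3, A[2][2] + B[2][1] = 0 + 0 = 0) = -1 (attained at k = 0)
  C[2][2] = min over k of (A[2][0] + B[0][2] = -2 + 2 = 0, A[2][1] + B[1][2] = 4 + -3 = 1, A[2][2] + B[2][2] = 0 + 7 = 7) = 0 (attained at k = 0)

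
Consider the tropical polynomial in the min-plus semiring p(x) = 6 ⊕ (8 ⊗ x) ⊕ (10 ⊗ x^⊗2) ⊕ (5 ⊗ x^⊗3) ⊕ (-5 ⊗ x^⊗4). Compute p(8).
p(8) = 6

A tropical monomial a ⊗ x^⊗i evaluates to a + i · x. Evaluating each term at x = 8:
  Term 0 contributes 6 + 0 · 8 = 6
  Term 1 contributes 8 + 1 · 8 = 16
  Term 2 contributes 10 + 2 · 8 = 26
  Term 3 contributes 5 + 3 · 8 = 29
  Term 4 contributes -5 + 4 · 8 = 27
p(8) = ⊕ of these = min[6, 16, 26, 29, 27] = 6.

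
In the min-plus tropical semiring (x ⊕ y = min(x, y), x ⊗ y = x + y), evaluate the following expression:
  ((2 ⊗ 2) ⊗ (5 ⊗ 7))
((2 ⊗ 2) ⊗ (5 ⊗ 7)) = 16

Expand innermost to outermost. Recall ⊕ takes the minimum of its arguments and ⊗ takes their sum. Working out the expression ((2 ⊗ 2) ⊗ (5 ⊗ 7)) gives 16.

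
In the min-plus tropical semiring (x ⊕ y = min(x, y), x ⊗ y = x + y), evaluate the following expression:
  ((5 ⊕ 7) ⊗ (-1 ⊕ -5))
((5 ⊕ 7) ⊗ (-1 ⊕ -5)) = 0

Expand innermost to outermost. Recall ⊕ takes the minimum of its arguments and ⊗ takes their sum. Working out the expression ((5 ⊕ 7) ⊗ (-1 ⊕ -5)) gives 0.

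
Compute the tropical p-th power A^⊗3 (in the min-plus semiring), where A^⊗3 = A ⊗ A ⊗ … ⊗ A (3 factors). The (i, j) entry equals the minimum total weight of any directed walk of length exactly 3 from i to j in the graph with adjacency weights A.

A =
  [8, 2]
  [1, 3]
A^⊗3 =
  [6, 5]
  [4, 6]

Each entry (A^⊗3)_ij equals the minimum over all length-3 walks i = v_0 → v_1 → … → v_3 = j of Σ_t A[v_t][v_{t+1}]. For example, for (i, j) = (0, 1) we minimise over 4 possible intermediate vertex sequences; the minimum is 5, attained along the walk 0 → 1 → 0 → 1.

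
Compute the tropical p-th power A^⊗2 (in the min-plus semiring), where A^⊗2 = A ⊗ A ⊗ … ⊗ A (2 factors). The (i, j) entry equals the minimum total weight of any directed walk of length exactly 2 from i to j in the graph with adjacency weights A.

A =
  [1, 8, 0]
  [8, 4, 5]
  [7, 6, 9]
A^⊗2 =
  [2, 6, 1]
  [9, 8, 8]
  [8, 10, 7]

Each entry (A^⊗2)_ij equals the minimum over all length-2 walks i = v_0 → v_1 → … → v_2 = j of Σ_t A[v_t][v_{t+1}]. For example, for (i, j) = (0, 2) we minimise over 3 possible intermediate vertex sequences; the minimum is 1, attained along the walk 0 → 0 → 2.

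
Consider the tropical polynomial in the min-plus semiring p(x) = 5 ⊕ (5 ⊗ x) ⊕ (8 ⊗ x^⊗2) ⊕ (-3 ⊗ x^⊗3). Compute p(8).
p(8) = 5

A tropical monomial a ⊗ x^⊗i evaluates to a + i · x. Evaluating each term at x = 8:
  Term 0 contributes 5 + 0 · 8 = 5
  Term 1 contributes 5 + 1 · 8 = 13
  Term 2 contributes 8 + 2 · 8 = 24
  Term 3 contributes -3 + 3 · 8 = 21
p(8) = ⊕ of these = min[5, 13, 24, 21] = 5.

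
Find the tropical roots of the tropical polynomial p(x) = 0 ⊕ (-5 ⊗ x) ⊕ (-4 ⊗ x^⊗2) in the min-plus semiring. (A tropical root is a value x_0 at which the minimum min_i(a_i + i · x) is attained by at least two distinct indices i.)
Roots: {-1, 5}

Each tropical root is a break point of the lower envelope of the lines y = a_i + i · x (there are 3 lines, with slopes 0, 1, ..., 2). Only the lines that attain the minimum somewhere contribute to roots; other lines are dominated. Here the surviving (envelope) indices are i = 2, i = 1, i = 0.
Intersections between consecutive envelope lines give the roots: for adjacent envelope indices i < j the intersection is x = (a_i − a_j) / (j − i). Reading off the sorted break points: {-1, 5}.
Verification: at each break x_0, at least two indices attain the minimum of min_i(a_i + i · x_0).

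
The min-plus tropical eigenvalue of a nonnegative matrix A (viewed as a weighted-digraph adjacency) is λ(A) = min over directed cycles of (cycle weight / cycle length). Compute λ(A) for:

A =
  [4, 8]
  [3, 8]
λ(A) = 4

Enumerate directed cycles and compute their means (weight / length). Sample:
  cycle 0 → 0: weight = 4, length = 1, mean = 4/1 ≈ 4.000
  cycle 1 → 1: weight = 8, length = 1, mean = 8/1 ≈ 8.000
  cycle 0 → 1 → 0: weight = 11, length = 2, mean = 11/2 ≈ 5.500
  cycle 1 → 0 → 1: weight = 11, length = 2, mean = 11/2 ≈ 5.500
Minimum mean = 4.000, attained e.g. along the cycle 0 → 0 with weight 4 and length 1. So λ(A) = 4/1 = 4.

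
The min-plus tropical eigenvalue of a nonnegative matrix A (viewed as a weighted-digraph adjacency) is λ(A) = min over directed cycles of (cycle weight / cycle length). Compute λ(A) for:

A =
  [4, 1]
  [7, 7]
λ(A) = 4

Enumerate directed cycles and compute their means (weight / length). Sample:
  cycle 0 → 0: weight = 4, length = 1, mean = 4/1 ≈ 4.000
  cycle 1 → 1: weight = 7, length = 1, mean = 7/1 ≈ 7.000
  cycle 0 → 1 → 0: weight = 8, length = 2, mean = 8/2 ≈ 4.000
  cycle 1 → 0 → 1: weight = 8, length = 2, mean = 8/2 ≈ 4.000
Minimum mean = 4.000, attained e.g. along the cycle 0 → 0 with weight 4 and length 1. So λ(A) = 4/1 = 4.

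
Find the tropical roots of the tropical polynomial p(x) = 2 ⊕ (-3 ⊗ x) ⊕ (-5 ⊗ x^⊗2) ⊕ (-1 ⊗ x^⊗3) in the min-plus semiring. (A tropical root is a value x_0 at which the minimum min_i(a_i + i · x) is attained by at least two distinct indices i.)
Roots: {-4, 2, 5}

Each tropical root is a break point of the lower envelope of the lines y = a_i + i · x (there are 4 lines, with slopes 0, 1, ..., 3). Only the lines that attain the minimum somewhere contribute to roots; other lines are dominated. Here the surviving (envelope) indices are i = 3, i = 2, i = 1, i = 0.
Intersections between consecutive envelope lines give the roots: for adjacent envelope indices i < j the intersection is x = (a_i − a_j) / (j − i). Reading off the sorted break points: {-4, 2, 5}.
Verification: at each break x_0, at least two indices attain the minimum of min_i(a_i + i · x_0).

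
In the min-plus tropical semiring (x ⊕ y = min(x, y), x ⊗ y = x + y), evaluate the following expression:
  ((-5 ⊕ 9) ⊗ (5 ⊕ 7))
((-5 ⊕ 9) ⊗ (5 ⊕ 7)) = 0

Expand innermost to outermost. Recall ⊕ takes the minimum of its arguments and ⊗ takes their sum. Working out the expression ((-5 ⊕ 9) ⊗ (5 ⊕ 7)) gives 0.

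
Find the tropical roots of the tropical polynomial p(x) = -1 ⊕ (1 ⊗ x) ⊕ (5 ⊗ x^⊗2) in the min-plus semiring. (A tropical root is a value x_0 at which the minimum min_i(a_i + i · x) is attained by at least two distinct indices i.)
Roots: {-4, -2}

Each tropical root is a break point of the lower envelope of the lines y = a_i + i · x (there are 3 lines, with slopes 0, 1, ..., 2). Only the lines that attain the minimum somewhere contribute to roots; other lines are dominated. Here the surviving (envelope) indices are i = 2, i = 1, i = 0.
Intersections between consecutive envelope lines give the roots: for adjacent envelope indices i < j the intersection is x = (a_i − a_j) / (j − i). Reading off the sorted break points: {-4, -2}.
Verification: at each break x_0, at least two indices attain the minimum of min_i(a_i + i · x_0).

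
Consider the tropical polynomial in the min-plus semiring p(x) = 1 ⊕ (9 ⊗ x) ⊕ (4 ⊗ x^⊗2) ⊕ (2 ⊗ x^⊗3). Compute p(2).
p(2) = 1

A tropical monomial a ⊗ x^⊗i evaluates to a + i · x. Evaluating each term at x = 2:
  Term 0 contributes 1 + 0 · 2 = 1
  Term 1 contributes 9 + 1 · 2 = 11
  Term 2 contributes 4 + 2 · 2 = 8
  Term 3 contributes 2 + 3 · 2 = 8
p(2) = ⊕ of these = min[1, 11, 8, 8] = 1.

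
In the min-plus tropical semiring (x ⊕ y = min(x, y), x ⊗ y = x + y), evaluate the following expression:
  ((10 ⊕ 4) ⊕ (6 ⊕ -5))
((10 ⊕ 4) ⊕ (6 ⊕ -5)) = -5

Expand innermost to outermost. Recall ⊕ takes the minimum of its arguments and ⊗ takes their sum. Working out the expression ((10 ⊕ 4) ⊕ (6 ⊕ -5)) gives -5.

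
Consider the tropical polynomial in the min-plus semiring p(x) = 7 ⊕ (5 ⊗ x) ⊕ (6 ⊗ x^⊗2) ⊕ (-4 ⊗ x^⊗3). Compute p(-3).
p(-3) = -13

A tropical monomial a ⊗ x^⊗i evaluates to a + i · x. Evaluating each term at x = -3:
  Term 0 contributes 7 + 0 · -3 = 7
  Term 1 contributes 5 + 1 · -3 = 2
  Term 2 contributes 6 + 2 · -3 = 0
  Term 3 contributes -4 + 3 · -3 = -13
p(-3) = ⊕ of these = min[7, 2, 0, -13] = -13.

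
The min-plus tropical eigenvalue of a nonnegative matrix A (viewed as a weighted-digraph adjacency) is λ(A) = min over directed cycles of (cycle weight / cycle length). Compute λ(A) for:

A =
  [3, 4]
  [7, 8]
λ(A) = 3

Enumerate directed cycles and compute their means (weight / length). Sample:
  cycle 0 → 0: weight = 3, length = 1, mean = 3/1 ≈ 3.000
  cycle 1 → 1: weight = 8, length = 1, mean = 8/1 ≈ 8.000
  cycle 0 → 1 → 0: weight = 11, length = 2, mean = 11/2 ≈ 5.500
  cycle 1 → 0 → 1: weight = 11, length = 2, mean = 11/2 ≈ 5.500
Minimum mean = 3.000, attained e.g. along the cycle 0 → 0 with weight 3 and length 1. So λ(A) = 3/1 = 3.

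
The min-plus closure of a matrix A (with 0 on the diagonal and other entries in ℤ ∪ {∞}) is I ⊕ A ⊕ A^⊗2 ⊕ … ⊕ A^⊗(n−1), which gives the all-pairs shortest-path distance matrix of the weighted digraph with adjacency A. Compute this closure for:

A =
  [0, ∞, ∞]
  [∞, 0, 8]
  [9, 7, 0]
Closure =
  [0, ∞, ∞]
  [17, 0, 8]
  [9, 7, 0]

This is the Floyd-Warshall all-pairs shortest-path computation. For each intermediate vertex k = 0, 1, …, 2, update dist[i][j] ← min(dist[i][j], dist[i][k] + dist[k][j]). The final matrix gives, for each (i, j), the minimum total weight of any directed path from i to j (possibly empty when i = j).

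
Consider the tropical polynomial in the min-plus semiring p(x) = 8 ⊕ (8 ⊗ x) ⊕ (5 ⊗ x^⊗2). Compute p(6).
p(6) = 8

A tropical monomial a ⊗ x^⊗i evaluates to a + i · x. Evaluating each term at x = 6:
  Term 0 contributes 8 + 0 · 6 = 8
  Term 1 contributes 8 + 1 · 6 = 14
  Term 2 contributes 5 + 2 · 6 = 17
p(6) = ⊕ of these = min[8, 14, 17] = 8.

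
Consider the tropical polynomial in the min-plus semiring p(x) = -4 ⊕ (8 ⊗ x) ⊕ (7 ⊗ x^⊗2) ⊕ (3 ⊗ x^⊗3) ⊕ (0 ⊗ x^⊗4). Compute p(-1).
p(-1) = -4

A tropical monomial a ⊗ x^⊗i evaluates to a + i · x. Evaluating each term at x = -1:
  Term 0 contributes -4 + 0 · -1 = -4
  Term 1 contributes 8 + 1 · -1 = 7
  Term 2 contributes 7 + 2 · -1 = 5
  Term 3 contributes 3 + 3 · -1 = 0
  Term 4 contributes 0 + 4 · -1 = -4
p(-1) = ⊕ of these = min[-4, 7, 5, 0, -4] = -4.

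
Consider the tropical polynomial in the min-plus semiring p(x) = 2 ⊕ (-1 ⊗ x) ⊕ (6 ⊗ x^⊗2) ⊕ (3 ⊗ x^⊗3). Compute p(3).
p(3) = 2

A tropical monomial a ⊗ x^⊗i evaluates to a + i · x. Evaluating each term at x = 3:
  Term 0 contributes 2 + 0 · 3 = 2
  Term 1 contributes -1 + 1 · 3 = 2
  Term 2 contributes 6 + 2 · 3 = 12
  Term 3 contributes 3 + 3 · 3 = 12
p(3) = ⊕ of these = min[2, 2, 12, 12] = 2.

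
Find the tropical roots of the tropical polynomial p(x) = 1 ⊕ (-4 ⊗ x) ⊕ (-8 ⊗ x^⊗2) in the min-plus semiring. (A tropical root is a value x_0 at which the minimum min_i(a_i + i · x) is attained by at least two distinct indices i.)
Roots: {4, 5}

Each tropical root is a break point of the lower envelope of the lines y = a_i + i · x (there are 3 lines, with slopes 0, 1, ..., 2). Only the lines that attain the minimum somewhere contribute to roots; other lines are dominated. Here the surviving (envelope) indices are i = 2, i = 1, i = 0.
Intersections between consecutive envelope lines give the roots: for adjacent envelope indices i < j the intersection is x = (a_i − a_j) / (j − i). Reading off the sorted break points: {4, 5}.
Verification: at each break x_0, at least two indices attain the minimum of min_i(a_i + i · x_0).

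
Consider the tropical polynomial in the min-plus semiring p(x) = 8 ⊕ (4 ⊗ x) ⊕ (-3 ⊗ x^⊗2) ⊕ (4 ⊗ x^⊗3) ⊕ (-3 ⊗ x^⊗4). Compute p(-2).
p(-2) = -11

A tropical monomial a ⊗ x^⊗i evaluates to a + i · x. Evaluating each term at x = -2:
  Term 0 contributes 8 + 0 · -2 = 8
  Term 1 contributes 4 + 1 · -2 = 2
  Term 2 contributes -3 + 2 · -2 = -7
  Term 3 contributes 4 + 3 · -2 = -2
  Term 4 contributes -3 + 4 · -2 = -11
p(-2) = ⊕ of these = min[8, 2, -7, -2, -11] = -11.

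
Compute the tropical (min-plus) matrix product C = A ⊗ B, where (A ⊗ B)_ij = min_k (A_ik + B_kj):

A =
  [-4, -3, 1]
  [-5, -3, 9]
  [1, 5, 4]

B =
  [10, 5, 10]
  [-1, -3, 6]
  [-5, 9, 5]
A ⊗ B =
  [-4, -6, 3]
  [-4, -6, 3]
  [-1, 2, 9]

Apply the min-plus product entry-by-entry:
  C[0][0] = min over k of (A[0][0] + B[0][0] = -4 + 10 = 6, A[0][1] + B[1][0] = -3 + -1 = -4, A[0][2] + B[2][0] = 1 + -5 = -4) = -4 (attained at k = 1)
  C[0][1] = min over k of (A[0][0] + B[0][1] = -4 + 5 = 1, A[0][1] + B[1][1] = -3 + -3 = -6, A[0][2] + B[2][1] = 1 + 9 = 10) = -6 (attained at k = 1)
  C[0][2] = min over k of (A[0][0] + B[0][2] = -4 + 10 = 6, A[0][1] + B[1][2] = -3 + 6 = 3, A[0][2] + B[2][2] = 1 + 5 = 6) = 3 (attained at k = 1)
  C[1][0] = min over k of (A[1][0] + B[0][0] = -5 + 10 = 5, A[1][1] + B[1][0] = -3 + -1 = -4, A[1][2] + B[2][0] = 9 + -5 = 4) = -4 (attained at k = 1)
  C[1][1] = min over k of (A[1][0] + B[0][1] = -5 + 5 = 0, A[1][1] + B[1][1] = -3 + -3 = -6, A[1][2] + B[2][1] = 9 + 9 = 18) = -6 (attained at k = 1)
  C[1][2] = min over k of (A[1][0] + B[0][2] = -5 + 10 = 5, A[1][1] + B[1][2] = -3 + 6 = 3, A[1][2] + B[2][2] = 9 + 5 = 14) = 3 (attained at k = 1)
  C[2][0] = min over k of (A[2][0] + B[0][0] = 1 + 10 = 11, A[2][1] + B[1][0] = 5 + -1 = 4, A[2][2] + B[2][0] = 4 + -5 = -1) = -1 (attained at k = 2)
  C[2][1] = min over k of (A[2][0] + B[0][1] = 1 + 5 = 6, A[2][1] + B[1][1] = 5 + -3 = 2, A[2][2] + B[2][1] = 4 + 9 = 13) = 2 (attained at k = 1)
  C[2][2] = min over k of (A[2][0] + B[0][2] = 1 + 10 = 11, A[2][1] + B[1][2] = 5 + 6 = 11, A[2][2] + B[2][2] = 4 + 5 = 9) = 9 (attained at k = 2)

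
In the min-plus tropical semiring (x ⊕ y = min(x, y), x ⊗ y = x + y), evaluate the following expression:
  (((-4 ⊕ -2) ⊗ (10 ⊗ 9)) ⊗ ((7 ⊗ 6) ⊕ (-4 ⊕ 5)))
(((-4 ⊕ -2) ⊗ (10 ⊗ 9)) ⊗ ((7 ⊗ 6) ⊕ (-4 ⊕ 5))) = 11

Expand innermost to outermost. Recall ⊕ takes the minimum of its arguments and ⊗ takes their sum. Working out the expression (((-4 ⊕ -2) ⊗ (10 ⊗ 9)) ⊗ ((7 ⊗ 6) ⊕ (-4 ⊕ 5))) gives 11.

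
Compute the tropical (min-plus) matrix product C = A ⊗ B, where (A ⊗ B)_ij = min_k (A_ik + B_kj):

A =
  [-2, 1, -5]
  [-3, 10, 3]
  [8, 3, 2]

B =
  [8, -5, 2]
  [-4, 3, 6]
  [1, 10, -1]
A ⊗ B =
  [-4, -7, -6]
  [4, -8, -1]
  [-1, 3, 1]

Apply the min-plus product entry-by-entry:
  C[0][0] = min over k of (A[0][0] + B[0][0] = -2 + 8 = 6, A[0][1] + B[1][0] = 1 + -4 = -3, A[0][2] + B[2][0] = -5 + 1 = -4) = -4 (attained at k = 2)
  C[0][1] = min over k of (A[0][0] + B[0][1] = -2 + -5 = -7, A[0][1] + B[1][1] = 1 + 3 = 4, A[0][2] + B[2][1] = -5 + 10 = 5) = -7 (attained at k = 0)
  C[0][2] = min over k of (A[0][0] + B[0][2] = -2 + 2 = 0, A[0][1] + B[1][2] = 1 + 6 = 7, A[0][2] + B[2][2] = -5 + -1 = -6) = -6 (attained at k = 2)
  C[1][0] = min over k of (A[1][0] + B[0][0] = -3 + 8 = 5, A[1][1] + B[1][0] = 10 + -4 = 6, A[1][2] + B[2][0] = 3 + 1 = 4) = 4 (attained at k = 2)
  C[1][1] = min over k of (A[1][0] + B[0][1] = -3 + -5 = -8, A[1][1] + B[1][1] = 10 + 3 = 13, A[1][2] + B[2][1] = 3 + 10 = 13) = -8 (attained at k = 0)
  C[1][2] = min over k of (A[1][0] + B[0][2] = -3 + 2 = -1, A[1][1] + B[1][2] = 10 + 6 = 16, A[1][2] + B[2][2] = 3 + -1 = 2) = -1 (attained at k = 0)
  C[2][0] = min over k of (A[2][0] + B[0][0] = 8 + 8 = 16, A[2][1] + B[1][0] = 3 + -4 = -1, A[2][2] + B[2][0] = 2 + 1 = 3) = -1 (attained at k = 1)
  C[2][1] = min over k of (A[2][0] + B[0][1] = 8 + -5 = 3, A[2][1] + B[1][1] = 3 + 3 = 6, A[2][2] + B[2][1] = 2 + 10 = 12) = 3 (attained at k = 0)
  C[2][2] = min over k of (A[2][0] + B[0][2] = 8 + 2 = 10, A[2][1] + B[1][2] = 3 + 6 = 9, A[2][2] + B[2][2] = 2 + -1 = 1) = 1 (attained at k = 2)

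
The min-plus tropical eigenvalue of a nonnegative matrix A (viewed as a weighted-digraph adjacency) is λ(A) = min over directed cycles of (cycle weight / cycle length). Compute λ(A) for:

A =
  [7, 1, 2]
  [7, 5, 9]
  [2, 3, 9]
λ(A) = 2

Enumerate directed cycles and compute their means (weight / length). Sample:
  cycle 0 → 0: weight = 7, length = 1, mean = 7/1 ≈ 7.000
  cycle 1 → 1: weight = 5, length = 1, mean = 5/1 ≈ 5.000
  cycle 2 → 2: weight = 9, length = 1, mean = 9/1 ≈ 9.000
  cycle 0 → 1 → 0: weight = 8, length = 2, mean = 8/2 ≈ 4.000
  cycle 0 → 2 → 0: weight = 4, length = 2, mean = 4/2 ≈ 2.000
  cycle 1 → 0 → 1: weight = 8, length = 2, mean = 8/2 ≈ 4.000
Minimum mean = 2.000, attained e.g. along the cycle 0 → 2 → 0 with weight 4 and length 2. So λ(A) = 4/2 = 2.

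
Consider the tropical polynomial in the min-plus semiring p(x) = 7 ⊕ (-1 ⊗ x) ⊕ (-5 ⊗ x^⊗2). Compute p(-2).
p(-2) = -9

A tropical monomial a ⊗ x^⊗i evaluates to a + i · x. Evaluating each term at x = -2:
  Term 0 contributes 7 + 0 · -2 = 7
  Term 1 contributes -1 + 1 · -2 = -3
  Term 2 contributes -5 + 2 · -2 = -9
p(-2) = ⊕ of these = min[7, -3, -9] = -9.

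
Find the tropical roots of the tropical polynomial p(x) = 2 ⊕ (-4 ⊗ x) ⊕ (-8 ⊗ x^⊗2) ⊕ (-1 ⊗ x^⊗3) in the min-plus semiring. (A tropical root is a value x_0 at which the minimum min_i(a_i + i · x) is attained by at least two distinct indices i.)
Roots: {-7, 4, 6}

Each tropical root is a break point of the lower envelope of the lines y = a_i + i · x (there are 4 lines, with slopes 0, 1, ..., 3). Only the lines that attain the minimum somewhere contribute to roots; other lines are dominated. Here the surviving (envelope) indices are i = 3, i = 2, i = 1, i = 0.
Intersections between consecutive envelope lines give the roots: for adjacent envelope indices i < j the intersection is x = (a_i − a_j) / (j − i). Reading off the sorted break points: {-7, 4, 6}.
Verification: at each break x_0, at least two indices attain the minimum of min_i(a_i + i · x_0).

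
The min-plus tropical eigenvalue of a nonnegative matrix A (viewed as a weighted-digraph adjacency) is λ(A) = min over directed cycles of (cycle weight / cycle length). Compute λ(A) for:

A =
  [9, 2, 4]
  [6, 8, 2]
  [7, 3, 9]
λ(A) = 5/2

Enumerate directed cycles and compute their means (weight / length). Sample:
  cycle 0 → 0: weight = 9, length = 1, mean = 9/1 ≈ 9.000
  cycle 1 → 1: weight = 8, length = 1, mean = 8/1 ≈ 8.000
  cycle 2 → 2: weight = 9, length = 1, mean = 9/1 ≈ 9.000
  cycle 0 → 1 → 0: weight = 8, length = 2, mean = 8/2 ≈ 4.000
  cycle 0 → 2 → 0: weight = 11, length = 2, mean = 11/2 ≈ 5.500
  cycle 1 → 0 → 1: weight = 8, length = 2, mean = 8/2 ≈ 4.000
Minimum mean = 2.500, attained e.g. along the cycle 1 → 2 → 1 with weight 5 and length 2. So λ(A) = 5/2 = 5/2.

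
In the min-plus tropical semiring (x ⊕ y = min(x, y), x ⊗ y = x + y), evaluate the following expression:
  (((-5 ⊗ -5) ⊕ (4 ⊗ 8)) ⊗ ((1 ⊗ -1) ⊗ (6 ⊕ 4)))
(((-5 ⊗ -5) ⊕ (4 ⊗ 8)) ⊗ ((1 ⊗ -1) ⊗ (6 ⊕ 4))) = -6

Expand innermost to outermost. Recall ⊕ takes the minimum of its arguments and ⊗ takes their sum. Working out the expression (((-5 ⊗ -5) ⊕ (4 ⊗ 8)) ⊗ ((1 ⊗ -1) ⊗ (6 ⊕ 4))) gives -6.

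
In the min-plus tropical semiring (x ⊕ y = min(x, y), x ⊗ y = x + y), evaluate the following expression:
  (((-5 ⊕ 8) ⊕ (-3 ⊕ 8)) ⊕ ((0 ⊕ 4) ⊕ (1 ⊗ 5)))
(((-5 ⊕ 8) ⊕ (-3 ⊕ 8)) ⊕ ((0 ⊕ 4) ⊕ (1 ⊗ 5))) = -5

Expand innermost to outermost. Recall ⊕ takes the minimum of its arguments and ⊗ takes their sum. Working out the expression (((-5 ⊕ 8) ⊕ (-3 ⊕ 8)) ⊕ ((0 ⊕ 4) ⊕ (1 ⊗ 5))) gives -5.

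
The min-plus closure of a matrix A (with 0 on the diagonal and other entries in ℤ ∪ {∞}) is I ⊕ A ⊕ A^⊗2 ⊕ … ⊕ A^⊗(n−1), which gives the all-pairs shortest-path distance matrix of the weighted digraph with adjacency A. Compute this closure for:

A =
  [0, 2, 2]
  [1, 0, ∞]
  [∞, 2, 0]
Closure =
  [0, 2, 2]
  [1, 0, 3]
  [3, 2, 0]

This is the Floyd-Warshall all-pairs shortest-path computation. For each intermediate vertex k = 0, 1, …, 2, update dist[i][j] ← min(dist[i][j], dist[i][k] + dist[k][j]). The final matrix gives, for each (i, j), the minimum total weight of any directed path from i to j (possibly empty when i = j).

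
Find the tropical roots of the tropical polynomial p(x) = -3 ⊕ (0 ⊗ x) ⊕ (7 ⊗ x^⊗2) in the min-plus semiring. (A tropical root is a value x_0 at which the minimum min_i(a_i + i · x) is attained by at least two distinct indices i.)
Roots: {-7, -3}

Each tropical root is a break point of the lower envelope of the lines y = a_i + i · x (there are 3 lines, with slopes 0, 1, ..., 2). Only the lines that attain the minimum somewhere contribute to roots; other lines are dominated. Here the surviving (envelope) indices are i = 2, i = 1, i = 0.
Intersections between consecutive envelope lines give the roots: for adjacent envelope indices i < j the intersection is x = (a_i − a_j) / (j − i). Reading off the sorted break points: {-7, -3}.
Verification: at each break x_0, at least two indices attain the minimum of min_i(a_i + i · x_0).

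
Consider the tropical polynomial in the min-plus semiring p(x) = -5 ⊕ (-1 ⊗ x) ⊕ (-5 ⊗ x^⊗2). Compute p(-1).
p(-1) = -7

A tropical monomial a ⊗ x^⊗i evaluates to a + i · x. Evaluating each term at x = -1:
  Term 0 contributes -5 + 0 · -1 = -5
  Term 1 contributes -1 + 1 · -1 = -2
  Term 2 contributes -5 + 2 · -1 = -7
p(-1) = ⊕ of these = min[-5, -2, -7] = -7.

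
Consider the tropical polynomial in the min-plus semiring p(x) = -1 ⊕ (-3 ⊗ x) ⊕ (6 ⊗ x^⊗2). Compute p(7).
p(7) = -1

A tropical monomial a ⊗ x^⊗i evaluates to a + i · x. Evaluating each term at x = 7:
  Term 0 contributes -1 + 0 · 7 = -1
  Term 1 contributes -3 + 1 · 7 = 4
  Term 2 contributes 6 + 2 · 7 = 20
p(7) = ⊕ of these = min[-1, 4, 20] = -1.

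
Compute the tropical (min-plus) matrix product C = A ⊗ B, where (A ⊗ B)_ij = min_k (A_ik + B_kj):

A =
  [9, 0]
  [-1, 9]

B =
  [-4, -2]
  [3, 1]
A ⊗ B =
  [3, 1]
  [-5, -3]

Apply the min-plus product entry-by-entry:
  C[0][0] = min over k of (A[0][0] + B[0][0] = 9 + -4 = 5, A[0][1] + B[1][0] = 0 + 3 = 3) = 3 (attained at k = 1)
  C[0][1] = min over k of (A[0][0] + B[0][1] = 9 + -2 = 7, A[0][1] + B[1][1] = 0 + 1 = 1) = 1 (attained at k = 1)
  C[1][0] = min over k of (A[1][0] + B[0][0] = -1 + -4 = -5, A[1][1] + B[1][0] = 9 + 3 = 12) = -5 (attained at k = 0)
  C[1][1] = min over k of (A[1][0] + B[0][1] = -1 + -2 = -3, A[1][1] + B[1][1] = 9 + 1 = 10) = -3 (attained at k = 0)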